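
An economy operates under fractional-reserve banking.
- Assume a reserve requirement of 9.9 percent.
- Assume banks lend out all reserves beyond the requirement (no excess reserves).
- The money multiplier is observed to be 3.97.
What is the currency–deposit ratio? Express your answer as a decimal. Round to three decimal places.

0.204

Using m = 3.97. From m = (1 + c)/(c + rr + e), rearranging gives 1 + c = m·(c + rr + e), so c·(1 − m) = m·(rr + e) − 1.
Hence c = [m·(rr + e) − 1]/(1 − m) = [3.97 × (0.099 + 0) − 1] / (1 − 3.97) ≈ 0.204367.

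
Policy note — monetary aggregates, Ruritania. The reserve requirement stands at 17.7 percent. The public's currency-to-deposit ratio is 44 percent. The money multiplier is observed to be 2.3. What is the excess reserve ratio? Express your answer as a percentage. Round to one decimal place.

Using m = 2.3. Since m = (1 + c)/(c + rr + e), the denominator satisfies c + rr + e = (1 + c)/m = (1 + 0.44) / 2.3 ≈ 0.626087.
With c = 0.44 and rr = 0.177, the excess reserve ratio is 0.626087 − 0.44 − 0.177 = 0.009087.

0.9%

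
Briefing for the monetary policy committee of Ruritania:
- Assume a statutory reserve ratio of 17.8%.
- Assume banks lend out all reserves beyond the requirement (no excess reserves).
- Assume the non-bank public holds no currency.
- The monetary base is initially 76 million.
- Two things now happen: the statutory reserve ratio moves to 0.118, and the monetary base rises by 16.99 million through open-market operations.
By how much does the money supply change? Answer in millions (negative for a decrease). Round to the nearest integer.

361 million

Before: m₁ = 1 / (0.178) ≈ 5.6180, MB₁ = 76, so M₁ = 5.6180 × 76 = 426.968 million.
After: m₂ = 1 / (0.118) ≈ 8.4746, MB₂ = 76 + 16.99 = 92.99, so M₂ = 8.4746 × 92.99 ≈ 788.0531 million.
ΔM = M₂ − M₁ = 788.0531 − 426.968 = 361.0851 million.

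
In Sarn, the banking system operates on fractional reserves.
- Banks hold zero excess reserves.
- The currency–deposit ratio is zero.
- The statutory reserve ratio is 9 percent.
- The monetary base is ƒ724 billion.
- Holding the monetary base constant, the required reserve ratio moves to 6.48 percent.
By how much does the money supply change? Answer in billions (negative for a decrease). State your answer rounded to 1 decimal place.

Initially m₁ = 1 / (0.09) ≈ 11.11111, so M₁ = 11.11111 × 724 ≈ 8044.4436 billion.
After the change m₂ = 1 / (0.0648) ≈ 15.43210, so M₂ = 15.43210 × 724 = 11172.8404 billion.
ΔM = M₂ − M₁ = 11172.8404 − 8044.4436 = 3128.3968 billion.

ƒ3128.4 billion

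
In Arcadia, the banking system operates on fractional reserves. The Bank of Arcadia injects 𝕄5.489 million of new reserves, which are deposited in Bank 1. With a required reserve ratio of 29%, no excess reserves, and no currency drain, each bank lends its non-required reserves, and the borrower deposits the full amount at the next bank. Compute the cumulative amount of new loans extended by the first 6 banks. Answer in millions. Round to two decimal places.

Bank i lends (1 − rr)^i of the original deposit: Bank 1 lends 5.489·0.7100 ≈ 3.8972, Bank 2 lends 5.489·0.7100² ≈ 2.7670, and so on.
Summing a geometric series: total = 5.489·[0.7100·(1 − 0.7100^6) / (1 − 0.7100)] ≈ 11.7171 million.

𝕄11.72 million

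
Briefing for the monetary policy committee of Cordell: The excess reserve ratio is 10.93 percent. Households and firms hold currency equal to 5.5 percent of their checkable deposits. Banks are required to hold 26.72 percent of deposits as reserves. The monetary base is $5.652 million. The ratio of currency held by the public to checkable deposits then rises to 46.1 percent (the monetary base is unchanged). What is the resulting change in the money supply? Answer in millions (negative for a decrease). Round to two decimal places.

-3.96 million

Initially m₁ = (1 + 0.055) / (0.2672 + 0.1093 + 0.055) ≈ 2.4450, so M₁ = 2.4450 × 5.652 ≈ 13.8191 million.
After the change m₂ = (1 + 0.461) / (0.2672 + 0.1093 + 0.461) ≈ 1.7445, so M₂ = 1.7445 × 5.652 ≈ 9.8599 million.
ΔM = M₂ − M₁ = 9.8599 − 13.8191 = -3.9592 million.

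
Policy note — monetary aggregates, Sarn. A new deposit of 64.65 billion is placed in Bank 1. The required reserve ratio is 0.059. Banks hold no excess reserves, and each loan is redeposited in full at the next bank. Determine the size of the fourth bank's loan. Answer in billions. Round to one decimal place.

Each bank lends a fraction (1 − rr) = 0.9410 of the deposit it receives, so Bank 4 receives 64.65·0.9410^3 and lends 64.65·0.9410^4 ≈ 50.6906 billion.

50.7 billion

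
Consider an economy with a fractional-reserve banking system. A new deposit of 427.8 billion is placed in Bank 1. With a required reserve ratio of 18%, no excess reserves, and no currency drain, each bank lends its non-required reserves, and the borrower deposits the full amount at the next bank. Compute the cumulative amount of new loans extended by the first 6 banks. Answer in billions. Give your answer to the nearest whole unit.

1356 billion

Bank i lends (1 − rr)^i of the original deposit: Bank 1 lends 427.8·0.8200 = 350.7960, Bank 2 lends 427.8·0.8200² ≈ 287.6527, and so on.
Summing a geometric series: total = 427.8·[0.8200·(1 − 0.8200^6) / (1 − 0.8200)] ≈ 1356.3982 billion.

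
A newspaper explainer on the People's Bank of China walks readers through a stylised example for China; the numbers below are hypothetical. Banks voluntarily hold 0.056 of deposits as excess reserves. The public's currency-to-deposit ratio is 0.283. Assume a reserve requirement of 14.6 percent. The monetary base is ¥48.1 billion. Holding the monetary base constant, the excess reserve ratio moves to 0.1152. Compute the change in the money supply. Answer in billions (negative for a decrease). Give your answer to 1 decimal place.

Initially m₁ = (1 + 0.283) / (0.146 + 0.056 + 0.283) ≈ 2.6454, so M₁ = 2.6454 × 48.1 ≈ 127.2437 billion.
After the change m₂ = (1 + 0.283) / (0.146 + 0.1152 + 0.283) ≈ 2.3576, so M₂ = 2.3576 × 48.1 ≈ 113.4006 billion.
ΔM = M₂ − M₁ = 113.4006 − 127.2437 = -13.8431 billion.

-13.8 billion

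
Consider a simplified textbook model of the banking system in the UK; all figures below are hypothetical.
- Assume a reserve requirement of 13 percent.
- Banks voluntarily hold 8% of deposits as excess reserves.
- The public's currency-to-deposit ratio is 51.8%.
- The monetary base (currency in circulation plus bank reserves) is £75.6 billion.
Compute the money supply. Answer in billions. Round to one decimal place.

£157.6 billion

The money multiplier is m = (1 + c) / (rr + e + c) = (1 + 0.518) / (0.13 + 0.08 + 0.518) ≈ 2.0852.
So M = m × MB = 2.0852 × 75.6 ≈ 157.6411 billion.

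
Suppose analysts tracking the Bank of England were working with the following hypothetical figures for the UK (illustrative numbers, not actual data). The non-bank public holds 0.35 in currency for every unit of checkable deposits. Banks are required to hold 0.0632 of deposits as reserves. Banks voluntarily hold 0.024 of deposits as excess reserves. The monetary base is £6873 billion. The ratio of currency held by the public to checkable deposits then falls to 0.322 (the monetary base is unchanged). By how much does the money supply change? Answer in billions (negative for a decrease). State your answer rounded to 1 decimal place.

£981.9 billion

Initially m₁ = (1 + 0.35) / (0.0632 + 0.024 + 0.35) ≈ 3.087832, so M₁ = 3.087832 × 6873 ≈ 21222.6693 billion.
After the change m₂ = (1 + 0.322) / (0.0632 + 0.024 + 0.322) ≈ 3.230694, so M₂ = 3.230694 × 6873 ≈ 22204.5599 billion.
ΔM = M₂ − M₁ = 22204.5599 − 21222.6693 = 981.8906 billion.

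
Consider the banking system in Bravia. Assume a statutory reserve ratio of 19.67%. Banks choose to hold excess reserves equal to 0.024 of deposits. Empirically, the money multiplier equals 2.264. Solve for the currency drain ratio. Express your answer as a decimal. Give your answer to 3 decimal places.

0.396

Using m = 2.264. From m = (1 + c)/(c + rr + e), rearranging gives 1 + c = m·(c + rr + e), so c·(1 − m) = m·(rr + e) − 1.
Hence c = [m·(rr + e) − 1]/(1 − m) = [2.264 × (0.1967 + 0.024) − 1] / (1 − 2.264) ≈ 0.395835.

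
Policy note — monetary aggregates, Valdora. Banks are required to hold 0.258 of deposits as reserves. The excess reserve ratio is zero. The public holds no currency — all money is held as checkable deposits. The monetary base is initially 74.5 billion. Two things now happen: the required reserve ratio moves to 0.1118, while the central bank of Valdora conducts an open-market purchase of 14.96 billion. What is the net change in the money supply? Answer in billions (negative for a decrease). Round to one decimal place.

511.4 billion

Before: m₁ = 1 / (0.258) ≈ 3.8760, MB₁ = 74.5, so M₁ = 3.8760 × 74.5 = 288.762 billion.
After: m₂ = 1 / (0.1118) ≈ 8.9445, MB₂ = 74.5 + 14.96 = 89.46, so M₂ = 8.9445 × 89.46 ≈ 800.175 billion.
ΔM = M₂ − M₁ = 800.175 − 288.762 = 511.413 billion.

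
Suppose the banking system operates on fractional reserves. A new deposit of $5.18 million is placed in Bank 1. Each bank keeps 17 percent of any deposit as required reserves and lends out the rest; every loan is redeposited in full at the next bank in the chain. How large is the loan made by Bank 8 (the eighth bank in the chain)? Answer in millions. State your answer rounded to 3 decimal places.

Each bank lends a fraction (1 − rr) = 0.8300 of the deposit it receives, so Bank 8 receives 5.18·0.8300^7 and lends 5.18·0.8300^8 ≈ 1.1667 million.

$1.167 million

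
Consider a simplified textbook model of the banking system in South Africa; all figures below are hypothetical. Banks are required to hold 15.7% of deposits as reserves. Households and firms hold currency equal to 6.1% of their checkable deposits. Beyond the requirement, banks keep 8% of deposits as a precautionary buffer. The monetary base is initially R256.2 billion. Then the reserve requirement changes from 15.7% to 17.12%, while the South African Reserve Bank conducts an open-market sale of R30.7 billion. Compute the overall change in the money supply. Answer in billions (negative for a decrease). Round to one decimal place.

Before: m₁ = (1 + 0.061) / (0.157 + 0.08 + 0.061) ≈ 3.56040, MB₁ = 256.2, so M₁ = 3.56040 × 256.2 ≈ 912.1745 billion.
After: m₂ = (1 + 0.061) / (0.1712 + 0.08 + 0.061) ≈ 3.39846, MB₂ = 256.2 − 30.7 = 225.5, so M₂ = 3.39846 × 225.5 ≈ 766.3527 billion.
ΔM = M₂ − M₁ = 766.3527 − 912.1745 = -145.8218 billion.

-145.8 billion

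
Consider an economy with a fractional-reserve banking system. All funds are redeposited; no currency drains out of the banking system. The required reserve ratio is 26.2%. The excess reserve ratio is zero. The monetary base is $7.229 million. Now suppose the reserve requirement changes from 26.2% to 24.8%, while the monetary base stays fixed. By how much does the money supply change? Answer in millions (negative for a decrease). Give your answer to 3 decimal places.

Initially m₁ = 1 / (0.262) ≈ 3.81679, so M₁ = 3.81679 × 7.229 ≈ 27.5916 million.
After the change m₂ = 1 / (0.248) ≈ 4.03226, so M₂ = 4.03226 × 7.229 ≈ 29.1492 million.
ΔM = M₂ − M₁ = 29.1492 − 27.5916 = 1.5576 million.

$1.558 million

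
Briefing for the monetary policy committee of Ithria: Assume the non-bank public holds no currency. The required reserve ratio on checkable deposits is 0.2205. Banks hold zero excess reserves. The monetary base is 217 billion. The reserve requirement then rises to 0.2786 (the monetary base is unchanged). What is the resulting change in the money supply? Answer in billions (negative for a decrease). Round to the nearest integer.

Initially m₁ = 1 / (0.2205) ≈ 4.5351, so M₁ = 4.5351 × 217 = 984.1167 billion.
After the change m₂ = 1 / (0.2786) ≈ 3.5894, so M₂ = 3.5894 × 217 = 778.8998 billion.
ΔM = M₂ − M₁ = 778.8998 − 984.1167 = -205.2169 billion.

-205 billion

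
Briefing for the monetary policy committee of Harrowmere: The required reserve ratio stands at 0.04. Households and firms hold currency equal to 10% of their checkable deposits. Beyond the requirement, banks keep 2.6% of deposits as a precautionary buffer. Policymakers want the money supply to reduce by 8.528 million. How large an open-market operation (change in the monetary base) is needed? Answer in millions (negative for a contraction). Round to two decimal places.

The money multiplier is m = (1 + c) / (rr + e + c) = (1 + 0.1) / (0.04 + 0.026 + 0.1) ≈ 6.6265.
ΔMB = ΔM / m = (−8.528) / 6.6265 ≈ -1.287 million.

-1.29 million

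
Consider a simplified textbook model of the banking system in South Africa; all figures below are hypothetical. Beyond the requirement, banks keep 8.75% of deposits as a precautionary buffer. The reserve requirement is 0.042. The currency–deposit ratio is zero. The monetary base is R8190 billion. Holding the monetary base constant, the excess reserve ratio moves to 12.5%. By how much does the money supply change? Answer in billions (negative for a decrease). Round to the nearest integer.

-14201 billion

Initially m₁ = 1 / (0.042 + 0.0875) ≈ 7.72201, so M₁ = 7.72201 × 8190 = 63243.2619 billion.
After the change m₂ = 1 / (0.042 + 0.125) ≈ 5.98802, so M₂ = 5.98802 × 8190 = 49041.8838 billion.
ΔM = M₂ − M₁ = 49041.8838 − 63243.2619 = -14201.3781 billion.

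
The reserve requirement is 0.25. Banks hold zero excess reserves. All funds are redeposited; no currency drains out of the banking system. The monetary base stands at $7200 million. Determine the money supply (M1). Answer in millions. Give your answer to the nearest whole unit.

$28800 million

With no currency drain or excess reserves, the money multiplier is m = 1/rr = 1/0.25 = 4.
Money supply M = m × MB = 4 × 7200 = 28800 million.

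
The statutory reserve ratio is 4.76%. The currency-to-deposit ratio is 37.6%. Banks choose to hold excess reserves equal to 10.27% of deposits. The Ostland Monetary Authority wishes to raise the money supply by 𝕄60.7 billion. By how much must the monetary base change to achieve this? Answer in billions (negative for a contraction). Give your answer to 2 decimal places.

𝕄23.22 billion

The money multiplier is m = (1 + c) / (rr + e + c) = (1 + 0.376) / (0.0476 + 0.1027 + 0.376) ≈ 2.61448.
ΔMB = ΔM / m = (+60.7) / 2.61448 ≈ 23.2169 billion.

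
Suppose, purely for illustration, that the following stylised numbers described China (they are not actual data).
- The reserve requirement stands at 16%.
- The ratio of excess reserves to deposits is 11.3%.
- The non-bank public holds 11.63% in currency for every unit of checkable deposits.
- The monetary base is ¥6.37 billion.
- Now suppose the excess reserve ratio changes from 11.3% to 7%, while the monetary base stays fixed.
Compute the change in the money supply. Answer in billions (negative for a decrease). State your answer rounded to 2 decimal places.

Initially m₁ = (1 + 0.1163) / (0.16 + 0.113 + 0.1163) ≈ 2.8675, so M₁ = 2.8675 × 6.37 ≈ 18.266 billion.
After the change m₂ = (1 + 0.1163) / (0.16 + 0.07 + 0.1163) ≈ 3.2235, so M₂ = 3.2235 × 6.37 ≈ 20.5337 billion.
ΔM = M₂ − M₁ = 20.5337 − 18.266 = 2.2677 billion.

¥2.27 billion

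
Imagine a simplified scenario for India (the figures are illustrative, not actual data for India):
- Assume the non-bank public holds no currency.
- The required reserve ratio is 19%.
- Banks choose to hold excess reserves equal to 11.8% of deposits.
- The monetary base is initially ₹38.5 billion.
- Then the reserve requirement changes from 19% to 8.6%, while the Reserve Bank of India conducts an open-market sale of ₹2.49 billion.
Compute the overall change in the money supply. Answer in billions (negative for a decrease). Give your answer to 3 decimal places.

₹51.520 billion

Before: m₁ = 1 / (0.19 + 0.118) ≈ 3.246753, MB₁ = 38.5, so M₁ = 3.246753 × 38.5 ≈ 125 billion.
After: m₂ = 1 / (0.086 + 0.118) ≈ 4.901961, MB₂ = 38.5 − 2.49 = 36.01, so M₂ = 4.901961 × 36.01 ≈ 176.5196 billion.
ΔM = M₂ − M₁ = 176.5196 − 125 = 51.5196 billion.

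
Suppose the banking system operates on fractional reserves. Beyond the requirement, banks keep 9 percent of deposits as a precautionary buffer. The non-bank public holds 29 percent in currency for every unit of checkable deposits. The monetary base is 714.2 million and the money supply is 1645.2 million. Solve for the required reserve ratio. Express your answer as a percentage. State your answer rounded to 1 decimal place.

Using m = M/MB = 1645.2/714.2 ≈ 2.303556. Since m = (1 + c)/(c + rr + e), the denominator satisfies c + rr + e = (1 + c)/m = (1 + 0.29) / 2.303556 ≈ 0.560004.
With c = 0.29 and e = 0.09, the required reserve ratio is 0.560004 − 0.29 − 0.09 = 0.180004.

18.0%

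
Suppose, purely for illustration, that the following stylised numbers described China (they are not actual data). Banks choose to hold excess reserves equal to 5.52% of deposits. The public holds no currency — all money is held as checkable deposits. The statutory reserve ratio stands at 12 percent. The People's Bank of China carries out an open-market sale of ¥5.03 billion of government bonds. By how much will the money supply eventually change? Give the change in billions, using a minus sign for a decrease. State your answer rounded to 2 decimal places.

The money multiplier is m = 1 / (rr + e) = 1 / (0.12 + 0.0552) ≈ 5.7078.
The sale removes 5.03 billion of base, so ΔM = m × ΔMB = 5.7078 × (−5.03) ≈ -28.7102 billion.

-28.71 billion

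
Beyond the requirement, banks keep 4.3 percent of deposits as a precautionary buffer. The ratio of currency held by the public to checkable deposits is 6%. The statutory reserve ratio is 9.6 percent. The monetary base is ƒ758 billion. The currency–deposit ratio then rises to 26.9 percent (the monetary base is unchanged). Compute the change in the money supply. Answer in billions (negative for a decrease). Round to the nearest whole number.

Initially m₁ = (1 + 0.06) / (0.096 + 0.043 + 0.06) ≈ 5.3266, so M₁ = 5.3266 × 758 = 4037.5628 billion.
After the change m₂ = (1 + 0.269) / (0.096 + 0.043 + 0.269) ≈ 3.1103, so M₂ = 3.1103 × 758 = 2357.6074 billion.
ΔM = M₂ − M₁ = 2357.6074 − 4037.5628 = -1679.9554 billion.

-1680 billion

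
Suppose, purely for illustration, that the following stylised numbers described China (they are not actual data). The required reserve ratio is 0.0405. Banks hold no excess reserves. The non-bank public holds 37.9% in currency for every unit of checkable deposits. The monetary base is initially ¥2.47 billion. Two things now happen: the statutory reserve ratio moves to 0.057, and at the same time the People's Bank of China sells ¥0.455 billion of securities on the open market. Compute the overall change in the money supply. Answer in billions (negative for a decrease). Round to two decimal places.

Before: m₁ = (1 + 0.379) / (0.0405 + 0.379) ≈ 3.2872, MB₁ = 2.47, so M₁ = 3.2872 × 2.47 ≈ 8.1194 billion.
After: m₂ = (1 + 0.379) / (0.057 + 0.379) ≈ 3.1628, MB₂ = 2.47 − 0.455 = 2.015, so M₂ = 3.1628 × 2.015 ≈ 6.373 billion.
ΔM = M₂ − M₁ = 6.373 − 8.1194 = -1.7464 billion.

-1.75 billion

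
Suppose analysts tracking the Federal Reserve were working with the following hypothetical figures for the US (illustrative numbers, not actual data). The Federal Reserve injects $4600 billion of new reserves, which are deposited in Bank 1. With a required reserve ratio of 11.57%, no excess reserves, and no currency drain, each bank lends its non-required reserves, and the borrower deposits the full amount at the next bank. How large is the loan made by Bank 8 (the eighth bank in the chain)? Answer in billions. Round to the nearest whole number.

Each bank lends a fraction (1 − rr) = 0.8843 of the deposit it receives, so Bank 8 receives 4600·0.8843^7 and lends 4600·0.8843^8 ≈ 1720.1045 billion.

$1720 billion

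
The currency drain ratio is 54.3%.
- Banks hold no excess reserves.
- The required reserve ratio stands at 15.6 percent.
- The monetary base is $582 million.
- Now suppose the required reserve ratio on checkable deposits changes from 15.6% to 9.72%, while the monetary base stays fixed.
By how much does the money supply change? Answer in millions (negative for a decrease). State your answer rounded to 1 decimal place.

Initially m₁ = (1 + 0.543) / (0.156 + 0.543) ≈ 2.20744, so M₁ = 2.20744 × 582 ≈ 1284.7301 million.
After the change m₂ = (1 + 0.543) / (0.0972 + 0.543) ≈ 2.41018, so M₂ = 2.41018 × 582 ≈ 1402.7248 million.
ΔM = M₂ − M₁ = 1402.7248 − 1284.7301 = 117.9947 million.

$118.0 million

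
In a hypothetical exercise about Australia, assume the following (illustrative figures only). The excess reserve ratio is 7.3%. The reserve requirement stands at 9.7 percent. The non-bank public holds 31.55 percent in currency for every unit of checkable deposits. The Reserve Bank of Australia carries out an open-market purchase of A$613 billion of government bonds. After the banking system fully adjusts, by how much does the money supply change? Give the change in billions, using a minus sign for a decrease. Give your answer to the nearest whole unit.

A$1661 billion

The money multiplier is m = (1 + c) / (rr + e + c) = (1 + 0.3155) / (0.097 + 0.073 + 0.3155) ≈ 2.7096.
The purchase adds 613 billion of base, so ΔM = m × ΔMB = 2.7096 × (+613) = 1660.9848 billion.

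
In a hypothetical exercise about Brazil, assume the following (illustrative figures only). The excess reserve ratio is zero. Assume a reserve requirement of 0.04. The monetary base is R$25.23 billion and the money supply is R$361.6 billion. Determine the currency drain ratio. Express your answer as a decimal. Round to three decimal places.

0.032

Using m = M/MB = 361.6/25.23 ≈ 14.332144. From m = (1 + c)/(c + rr + e), rearranging gives 1 + c = m·(c + rr + e), so c·(1 − m) = m·(rr + e) − 1.
Hence c = [m·(rr + e) − 1]/(1 − m) = [14.332144 × (0.04 + 0) − 1] / (1 − 14.332144) ≈ 0.032006.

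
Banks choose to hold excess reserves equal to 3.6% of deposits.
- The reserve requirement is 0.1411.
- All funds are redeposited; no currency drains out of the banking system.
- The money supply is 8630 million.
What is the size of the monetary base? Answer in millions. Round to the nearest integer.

1528 million

The money multiplier is m = 1 / (rr + e) = 1 / (0.1411 + 0.036) ≈ 5.64653.
MB = M / m = 8630 / 5.64653 ≈ 1528.3723 million.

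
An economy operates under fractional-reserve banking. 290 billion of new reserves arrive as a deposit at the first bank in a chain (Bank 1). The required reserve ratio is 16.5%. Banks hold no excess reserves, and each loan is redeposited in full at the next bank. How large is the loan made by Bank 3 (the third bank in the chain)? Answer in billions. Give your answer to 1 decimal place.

Each bank lends a fraction (1 − rr) = 0.8350 of the deposit it receives, so Bank 3 receives 290·0.8350^2 and lends 290·0.8350^3 ≈ 168.8330 billion.

168.8 billion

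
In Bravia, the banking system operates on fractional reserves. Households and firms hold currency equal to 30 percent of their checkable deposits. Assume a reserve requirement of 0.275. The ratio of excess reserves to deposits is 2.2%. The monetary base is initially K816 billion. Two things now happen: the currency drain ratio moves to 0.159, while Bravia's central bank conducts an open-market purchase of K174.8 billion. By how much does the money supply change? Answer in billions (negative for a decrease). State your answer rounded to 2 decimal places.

Before: m₁ = (1 + 0.3) / (0.275 + 0.022 + 0.3) ≈ 2.177554, MB₁ = 816, so M₁ = 2.177554 × 816 ≈ 1776.8841 billion.
After: m₂ = (1 + 0.159) / (0.275 + 0.022 + 0.159) ≈ 2.541667, MB₂ = 816 + 174.8 = 990.8, so M₂ = 2.541667 × 990.8 ≈ 2518.2837 billion.
ΔM = M₂ − M₁ = 2518.2837 − 1776.8841 = 741.3996 billion.

K741.40 billion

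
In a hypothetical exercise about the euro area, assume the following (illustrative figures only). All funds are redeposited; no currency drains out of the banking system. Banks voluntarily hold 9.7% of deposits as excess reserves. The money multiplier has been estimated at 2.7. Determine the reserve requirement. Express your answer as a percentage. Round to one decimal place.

Using m = 2.7. Since m = (1 + c)/(c + rr + e), the denominator satisfies c + rr + e = (1 + c)/m = (1 + 0) / 2.7 ≈ 0.370370.
With c = 0 and e = 0.097, the reserve requirement is 0.370370 − 0 − 0.097 = 0.27337.

27.3%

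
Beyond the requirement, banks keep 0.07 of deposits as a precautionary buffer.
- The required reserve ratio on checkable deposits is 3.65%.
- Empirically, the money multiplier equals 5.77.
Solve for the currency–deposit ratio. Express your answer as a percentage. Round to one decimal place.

8.1%

Using m = 5.77. From m = (1 + c)/(c + rr + e), rearranging gives 1 + c = m·(c + rr + e), so c·(1 − m) = m·(rr + e) − 1.
Hence c = [m·(rr + e) − 1]/(1 − m) = [5.77 × (0.0365 + 0.07) − 1] / (1 − 5.77) ≈ 0.080817.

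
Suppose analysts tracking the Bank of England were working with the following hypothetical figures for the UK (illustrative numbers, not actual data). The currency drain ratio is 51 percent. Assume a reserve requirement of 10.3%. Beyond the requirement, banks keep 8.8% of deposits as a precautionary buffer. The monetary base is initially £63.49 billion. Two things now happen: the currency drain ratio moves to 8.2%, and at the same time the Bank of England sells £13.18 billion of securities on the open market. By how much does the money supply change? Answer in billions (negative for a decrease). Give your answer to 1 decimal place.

Before: m₁ = (1 + 0.51) / (0.103 + 0.088 + 0.51) ≈ 2.1541, MB₁ = 63.49, so M₁ = 2.1541 × 63.49 ≈ 136.7638 billion.
After: m₂ = (1 + 0.082) / (0.103 + 0.088 + 0.082) ≈ 3.9634, MB₂ = 63.49 − 13.18 = 50.31, so M₂ = 3.9634 × 50.31 ≈ 199.3987 billion.
ΔM = M₂ − M₁ = 199.3987 − 136.7638 = 62.6349 billion.

£62.6 billion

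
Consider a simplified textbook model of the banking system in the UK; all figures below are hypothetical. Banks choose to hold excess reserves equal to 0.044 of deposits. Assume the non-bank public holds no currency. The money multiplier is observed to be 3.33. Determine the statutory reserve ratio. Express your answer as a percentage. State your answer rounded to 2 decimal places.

Using m = 3.33. Since m = (1 + c)/(c + rr + e), the denominator satisfies c + rr + e = (1 + c)/m = (1 + 0) / 3.33 ≈ 0.300300.
With c = 0 and e = 0.044, the statutory reserve ratio is 0.300300 − 0 − 0.044 = 0.2563.

25.63%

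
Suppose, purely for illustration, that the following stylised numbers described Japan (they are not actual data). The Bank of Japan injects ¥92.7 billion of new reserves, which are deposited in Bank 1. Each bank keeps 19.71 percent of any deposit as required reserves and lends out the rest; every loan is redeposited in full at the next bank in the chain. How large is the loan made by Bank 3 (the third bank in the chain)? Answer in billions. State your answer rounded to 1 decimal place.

¥48.0 billion

Each bank lends a fraction (1 − rr) = 0.8029 of the deposit it receives, so Bank 3 receives 92.7·0.8029^2 and lends 92.7·0.8029^3 ≈ 47.9804 billion.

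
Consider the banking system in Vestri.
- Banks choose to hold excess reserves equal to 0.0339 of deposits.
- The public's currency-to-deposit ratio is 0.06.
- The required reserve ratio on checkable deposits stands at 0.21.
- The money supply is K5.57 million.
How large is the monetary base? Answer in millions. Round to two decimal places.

The money multiplier is m = (1 + c) / (rr + e + c) = (1 + 0.06) / (0.21 + 0.0339 + 0.06) ≈ 3.4880.
MB = M / m = 5.57 / 3.4880 ≈ 1.5969 million.

K1.60 million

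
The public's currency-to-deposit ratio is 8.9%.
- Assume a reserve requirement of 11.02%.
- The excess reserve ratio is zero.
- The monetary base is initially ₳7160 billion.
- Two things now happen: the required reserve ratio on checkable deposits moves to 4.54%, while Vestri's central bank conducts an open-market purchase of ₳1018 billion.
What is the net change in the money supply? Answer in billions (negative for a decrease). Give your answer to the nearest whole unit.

₳27121 billion

Before: m₁ = (1 + 0.089) / (0.1102 + 0.089) ≈ 5.46687, MB₁ = 7160, so M₁ = 5.46687 × 7160 = 39142.7892 billion.
After: m₂ = (1 + 0.089) / (0.0454 + 0.089) ≈ 8.10268, MB₂ = 7160 + 1018 = 8178, so M₂ = 8.10268 × 8178 ≈ 66263.717 billion.
ΔM = M₂ − M₁ = 66263.717 − 39142.7892 = 27120.9278 billion.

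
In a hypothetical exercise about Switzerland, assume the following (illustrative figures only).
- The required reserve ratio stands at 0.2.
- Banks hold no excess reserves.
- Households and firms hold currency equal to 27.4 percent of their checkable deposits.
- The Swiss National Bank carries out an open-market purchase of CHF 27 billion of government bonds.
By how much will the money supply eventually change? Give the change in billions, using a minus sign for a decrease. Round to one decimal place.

The money multiplier is m = (1 + c) / (rr + c) = (1 + 0.274) / (0.2 + 0.274) ≈ 2.6878.
The purchase adds 27 billion of base, so ΔM = m × ΔMB = 2.6878 × (+27) = 72.5706 billion.

CHF 72.6 billion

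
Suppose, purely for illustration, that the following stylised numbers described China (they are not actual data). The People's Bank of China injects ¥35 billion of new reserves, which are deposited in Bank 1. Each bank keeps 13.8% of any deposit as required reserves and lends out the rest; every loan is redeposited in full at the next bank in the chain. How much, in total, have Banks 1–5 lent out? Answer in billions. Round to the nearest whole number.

Bank i lends (1 − rr)^i of the original deposit: Bank 1 lends 35·0.8620 = 30.1700, Bank 2 lends 35·0.8620² ≈ 26.0065, and so on.
Summing a geometric series: total = 35·[0.8620·(1 − 0.8620^5) / (1 − 0.8620)] ≈ 114.5755 billion.

¥115 billion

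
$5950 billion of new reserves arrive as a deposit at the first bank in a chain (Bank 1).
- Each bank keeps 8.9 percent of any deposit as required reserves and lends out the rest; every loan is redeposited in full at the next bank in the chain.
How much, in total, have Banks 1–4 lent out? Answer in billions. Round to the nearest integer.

Bank i lends (1 − rr)^i of the original deposit: Bank 1 lends 5950·0.9110 = 5420.4500, Bank 2 lends 5950·0.9110² ≈ 4938.0300, and so on.
Summing a geometric series: total = 5950·[0.9110·(1 − 0.9110^4) / (1 − 0.9110)] ≈ 18955.2000 billion.

$18955 billion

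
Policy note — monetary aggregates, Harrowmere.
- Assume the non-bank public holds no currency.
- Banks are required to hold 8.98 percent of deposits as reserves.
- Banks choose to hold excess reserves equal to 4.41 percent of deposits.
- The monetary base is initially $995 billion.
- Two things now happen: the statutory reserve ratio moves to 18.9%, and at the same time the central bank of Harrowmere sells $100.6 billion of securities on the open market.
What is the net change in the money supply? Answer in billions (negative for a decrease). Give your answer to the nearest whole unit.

Before: m₁ = 1 / (0.0898 + 0.0441) ≈ 7.4683, MB₁ = 995, so M₁ = 7.4683 × 995 = 7430.9585 billion.
After: m₂ = 1 / (0.189 + 0.0441) ≈ 4.29, MB₂ = 995 − 100.6 = 894.4, so M₂ = 4.29 × 894.4 = 3836.976 billion.
ΔM = M₂ − M₁ = 3836.976 − 7430.9585 = -3593.9825 billion.

-3594 billion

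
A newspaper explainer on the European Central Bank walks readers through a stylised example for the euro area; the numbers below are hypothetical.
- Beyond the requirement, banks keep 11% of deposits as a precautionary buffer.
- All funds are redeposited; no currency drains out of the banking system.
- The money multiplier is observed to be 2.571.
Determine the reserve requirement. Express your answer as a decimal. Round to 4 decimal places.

Using m = 2.571. Since m = (1 + c)/(c + rr + e), the denominator satisfies c + rr + e = (1 + c)/m = (1 + 0) / 2.571 ≈ 0.388954.
With c = 0 and e = 0.11, the reserve requirement is 0.388954 − 0 − 0.11 = 0.278954.

0.2790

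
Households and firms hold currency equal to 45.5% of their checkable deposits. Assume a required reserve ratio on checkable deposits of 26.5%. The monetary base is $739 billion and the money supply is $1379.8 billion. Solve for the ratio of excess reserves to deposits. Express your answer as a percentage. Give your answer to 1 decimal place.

Using m = M/MB = 1379.8/739 ≈ 1.867118. Since m = (1 + c)/(c + rr + e), the denominator satisfies c + rr + e = (1 + c)/m = (1 + 0.455) / 1.867118 ≈ 0.779276.
With c = 0.455 and rr = 0.265, the ratio of excess reserves to deposits is 0.779276 − 0.455 − 0.265 = 0.059276.

5.9%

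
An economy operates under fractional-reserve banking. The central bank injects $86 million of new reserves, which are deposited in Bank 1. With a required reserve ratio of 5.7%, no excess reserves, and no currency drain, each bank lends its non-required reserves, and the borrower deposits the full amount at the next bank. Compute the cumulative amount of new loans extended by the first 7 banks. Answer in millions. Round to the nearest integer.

$479 million

Bank i lends (1 − rr)^i of the original deposit: Bank 1 lends 86·0.9430 = 81.0980, Bank 2 lends 86·0.9430² ≈ 76.4754, and so on.
Summing a geometric series: total = 86·[0.9430·(1 − 0.9430^7) / (1 − 0.9430)] ≈ 479.3257 million.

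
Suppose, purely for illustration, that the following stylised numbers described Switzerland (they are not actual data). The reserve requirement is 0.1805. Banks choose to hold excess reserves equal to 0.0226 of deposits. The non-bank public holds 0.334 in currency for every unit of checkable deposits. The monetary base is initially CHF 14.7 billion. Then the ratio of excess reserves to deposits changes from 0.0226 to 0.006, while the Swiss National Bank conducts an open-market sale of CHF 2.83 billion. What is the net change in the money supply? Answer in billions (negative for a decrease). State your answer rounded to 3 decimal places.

Before: m₁ = (1 + 0.334) / (0.1805 + 0.0226 + 0.334) ≈ 2.483709, MB₁ = 14.7, so M₁ = 2.483709 × 14.7 ≈ 36.5105 billion.
After: m₂ = (1 + 0.334) / (0.1805 + 0.006 + 0.334) ≈ 2.562920, MB₂ = 14.7 − 2.83 = 11.87, so M₂ = 2.562920 × 11.87 ≈ 30.4219 billion.
ΔM = M₂ − M₁ = 30.4219 − 36.5105 = -6.0886 billion.

-6.089 billion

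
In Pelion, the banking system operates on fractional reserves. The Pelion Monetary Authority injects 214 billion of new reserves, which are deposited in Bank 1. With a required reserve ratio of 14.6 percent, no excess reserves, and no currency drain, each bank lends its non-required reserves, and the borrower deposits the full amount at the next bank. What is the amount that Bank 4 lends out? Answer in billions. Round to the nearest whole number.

Each bank lends a fraction (1 − rr) = 0.8540 of the deposit it receives, so Bank 4 receives 214·0.8540^3 and lends 214·0.8540^4 ≈ 113.8270 billion.

114 billion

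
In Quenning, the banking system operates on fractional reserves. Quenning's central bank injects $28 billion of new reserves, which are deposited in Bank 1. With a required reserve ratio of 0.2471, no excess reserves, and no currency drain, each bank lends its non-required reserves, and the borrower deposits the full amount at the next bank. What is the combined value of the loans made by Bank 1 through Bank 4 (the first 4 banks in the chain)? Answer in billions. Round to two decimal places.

Bank i lends (1 − rr)^i of the original deposit: Bank 1 lends 28·0.7529 = 21.0812, Bank 2 lends 28·0.7529² ≈ 15.8720, and so on.
Summing a geometric series: total = 28·[0.7529·(1 − 0.7529^4) / (1 − 0.7529)] ≈ 57.9005 billion.

$57.90 billion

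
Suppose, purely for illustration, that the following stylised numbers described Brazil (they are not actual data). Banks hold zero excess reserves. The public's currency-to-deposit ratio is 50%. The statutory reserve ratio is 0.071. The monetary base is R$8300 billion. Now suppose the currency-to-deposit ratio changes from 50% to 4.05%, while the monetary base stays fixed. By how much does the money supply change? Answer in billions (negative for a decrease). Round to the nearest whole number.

Initially m₁ = (1 + 0.5) / (0.071 + 0.5) ≈ 2.62697, so M₁ = 2.62697 × 8300 = 21803.851 billion.
After the change m₂ = (1 + 0.0405) / (0.071 + 0.0405) ≈ 9.33184, so M₂ = 9.33184 × 8300 = 77454.272 billion.
ΔM = M₂ − M₁ = 77454.272 − 21803.851 = 55650.421 billion.

R$55650 billion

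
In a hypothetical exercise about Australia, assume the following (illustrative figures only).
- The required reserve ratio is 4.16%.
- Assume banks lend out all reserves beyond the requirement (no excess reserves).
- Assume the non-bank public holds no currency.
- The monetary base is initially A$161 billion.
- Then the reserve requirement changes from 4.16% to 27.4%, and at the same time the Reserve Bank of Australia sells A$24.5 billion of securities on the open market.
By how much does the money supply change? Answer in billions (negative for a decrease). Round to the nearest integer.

-3372 billion

Before: m₁ = 1 / (0.0416) ≈ 24.0385, MB₁ = 161, so M₁ = 24.0385 × 161 = 3870.1985 billion.
After: m₂ = 1 / (0.274) ≈ 3.6496, MB₂ = 161 − 24.5 = 136.5, so M₂ = 3.6496 × 136.5 = 498.1704 billion.
ΔM = M₂ − M₁ = 498.1704 − 3870.1985 = -3372.0281 billion.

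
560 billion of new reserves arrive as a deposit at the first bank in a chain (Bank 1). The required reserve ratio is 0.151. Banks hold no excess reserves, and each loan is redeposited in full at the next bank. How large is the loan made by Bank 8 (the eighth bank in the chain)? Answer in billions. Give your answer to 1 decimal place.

151.2 billion

Each bank lends a fraction (1 − rr) = 0.8490 of the deposit it receives, so Bank 8 receives 560·0.8490^7 and lends 560·0.8490^8 ≈ 151.1644 billion.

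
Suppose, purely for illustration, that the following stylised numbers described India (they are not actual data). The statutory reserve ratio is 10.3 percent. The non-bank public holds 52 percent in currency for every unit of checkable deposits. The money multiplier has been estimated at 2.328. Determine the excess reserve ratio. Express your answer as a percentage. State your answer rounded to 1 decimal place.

Using m = 2.328. Since m = (1 + c)/(c + rr + e), the denominator satisfies c + rr + e = (1 + c)/m = (1 + 0.52) / 2.328 ≈ 0.652921.
With c = 0.52 and rr = 0.103, the excess reserve ratio is 0.652921 − 0.52 − 0.103 = 0.029921.

3.0%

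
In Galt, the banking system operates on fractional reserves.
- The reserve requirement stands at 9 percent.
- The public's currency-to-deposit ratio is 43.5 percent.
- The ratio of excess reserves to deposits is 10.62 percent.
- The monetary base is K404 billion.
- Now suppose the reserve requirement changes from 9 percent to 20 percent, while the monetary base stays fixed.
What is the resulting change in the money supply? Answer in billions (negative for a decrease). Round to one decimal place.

-136.3 billion

Initially m₁ = (1 + 0.435) / (0.09 + 0.1062 + 0.435) ≈ 2.27345, so M₁ = 2.27345 × 404 = 918.4738 billion.
After the change m₂ = (1 + 0.435) / (0.2 + 0.1062 + 0.435) ≈ 1.93605, so M₂ = 1.93605 × 404 = 782.1642 billion.
ΔM = M₂ − M₁ = 782.1642 − 918.4738 = -136.3096 billion.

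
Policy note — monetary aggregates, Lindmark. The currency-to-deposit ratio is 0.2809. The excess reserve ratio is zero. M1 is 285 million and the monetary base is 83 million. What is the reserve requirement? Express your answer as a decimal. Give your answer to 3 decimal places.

Using m = M/MB = 285/83 ≈ 3.433735. Since m = (1 + c)/(c + rr + e), the denominator satisfies c + rr + e = (1 + c)/m = (1 + 0.2809) / 3.433735 ≈ 0.373034.
With c = 0.2809 and e = 0, the reserve requirement is 0.373034 − 0.2809 − 0 = 0.092134.

0.092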